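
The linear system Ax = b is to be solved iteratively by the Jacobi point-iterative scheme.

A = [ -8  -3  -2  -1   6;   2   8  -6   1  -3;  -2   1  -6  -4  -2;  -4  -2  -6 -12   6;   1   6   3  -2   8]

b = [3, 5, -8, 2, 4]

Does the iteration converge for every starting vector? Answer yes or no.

A = D + L + U where D = diag(-8, 8, -6, -12, 8).
Jacobi T = -D⁻¹(L+U): T[3,0] = -(-4)/(-12) = -0.3333; T[3,3] = 0.
  T[0,:] = [+0.0000, -0.3750, -0.2500, -0.1250, +0.7500]
  T[1,:] = [-0.2500, +0.0000, +0.7500, -0.1250, +0.3750]
  T[2,:] = [-0.3333, +0.1667, +0.0000, -0.6667, -0.3333]
  T[3,:] = [-0.3333, -0.1667, -0.5000, +0.0000, +0.5000]
  T[4,:] = [-0.1250, -0.7500, -0.3750, +0.2500, +0.0000]
|λ(T)| sorted: 1.1206, 0.7911, 0.7911, 0.7662, 0.3188.
ρ = 1.1206; 1.1206 > 1 ⇒ diverges.

no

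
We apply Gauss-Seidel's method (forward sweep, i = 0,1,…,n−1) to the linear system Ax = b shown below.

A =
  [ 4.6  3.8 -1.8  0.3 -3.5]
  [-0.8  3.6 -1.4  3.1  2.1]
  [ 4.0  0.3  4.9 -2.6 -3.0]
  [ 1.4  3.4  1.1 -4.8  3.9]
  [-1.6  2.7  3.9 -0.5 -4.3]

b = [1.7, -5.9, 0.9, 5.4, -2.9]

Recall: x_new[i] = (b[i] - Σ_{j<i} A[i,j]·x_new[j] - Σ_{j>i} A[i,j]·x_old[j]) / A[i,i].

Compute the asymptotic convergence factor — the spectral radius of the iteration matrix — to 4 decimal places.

A = D + L + U where D = diag(4.6, 3.6, 4.9, -4.8, -4.3).
GS T = -(D+L)⁻¹U: row 0 first, T[0,1] = -(3.8)/(4.6) = -0.8261; later rows by forward substitution.
  T[0,:] = [+0.0000  -0.8261  +0.3913  -0.0652  +0.7609]
  T[1,:] = [+0.0000  -0.1836  +0.4758  -0.8756  -0.4143]
  T[2,:] = [+0.0000  +0.6856  -0.3486  +0.6375  +0.0165]
  T[3,:] = [+0.0000  -0.2139  +0.3713  -0.4932  +0.7448]
  T[4,:] = [+0.0000  +0.8388  -0.2061  +0.1100  -0.6149]
|roots of det(T-λI)|: 1.5944, 0.6422, 0.6422, 0.0784, 0.0000.
spectral radius ρ = 1.5944; 1.5944 > 1 ⇒ diverges.

1.5944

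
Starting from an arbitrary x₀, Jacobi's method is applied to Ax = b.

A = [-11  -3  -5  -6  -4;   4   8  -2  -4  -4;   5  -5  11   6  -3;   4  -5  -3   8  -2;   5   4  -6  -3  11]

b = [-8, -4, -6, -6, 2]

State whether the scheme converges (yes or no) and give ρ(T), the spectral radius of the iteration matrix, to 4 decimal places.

no, ρ = 1.2548

Let D = diag(-11, 8, 11, 8, 11); L, U the strict triangles.
Jacobi: T = -D⁻¹(L+U), T[0,2] = -(-5)/(-11) = -0.4545; T[0,0] = 0.
  T[0,:] = [+0.0000, -0.2727, -0.4545, -0.5455, -0.3636]
  T[1,:] = [-0.5000, +0.0000, +0.2500, +0.5000, +0.5000]
  T[2,:] = [-0.4545, +0.4545, +0.0000, -0.5455, +0.2727]
  T[3,:] = [-0.5000, +0.6250, +0.3750, +0.0000, +0.2500]
  T[4,:] = [-0.4545, -0.3636, +0.5455, +0.2727, +0.0000]
eigenvalue magnitudes: 1.2548, 0.6273, 0.6273, 0.5129, 0.2414.
spectral radius ρ = 1.2548; 1.2548 > 1, so it fails to converge.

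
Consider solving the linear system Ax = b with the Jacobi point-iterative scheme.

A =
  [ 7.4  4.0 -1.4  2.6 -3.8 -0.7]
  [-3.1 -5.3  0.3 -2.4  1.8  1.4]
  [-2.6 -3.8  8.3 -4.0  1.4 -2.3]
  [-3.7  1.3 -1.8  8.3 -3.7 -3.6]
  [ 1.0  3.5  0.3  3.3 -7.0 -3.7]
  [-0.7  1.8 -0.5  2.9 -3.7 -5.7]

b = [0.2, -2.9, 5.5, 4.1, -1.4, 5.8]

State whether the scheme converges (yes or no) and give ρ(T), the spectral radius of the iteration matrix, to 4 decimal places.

no, ρ = 1.3557

A = D + L + U where D = diag(7.4, -5.3, 8.3, 8.3, -7, -5.7).
Jacobi: T = -D⁻¹(L+U), T[2,3] = -(-4)/(8.3) = +0.4819; T[2,2] = 0.
  T[0,:] = [+0.0000 -0.5405 +0.1892 -0.3514 +0.5135 +0.0946]
  T[1,:] = [-0.5849 +0.0000 +0.0566 -0.4528 +0.3396 +0.2642]
  T[2,:] = [+0.3133 +0.4578 +0.0000 +0.4819 -0.1687 +0.2771]
  T[3,:] = [+0.4458 -0.1566 +0.2169 +0.0000 +0.4458 +0.4337]
  T[4,:] = [+0.1429 +0.5000 +0.0429 +0.4714 +0.0000 -0.5286]
  T[5,:] = [-0.1228 +0.3158 -0.0877 +0.5088 -0.6491 +0.0000]
|eigenvalues of T|: 1.3557, 0.6134, 0.6134, 0.5457, 0.3620, 0.0280.
ρ = 1.3557; 1.3557 > 1: divergent.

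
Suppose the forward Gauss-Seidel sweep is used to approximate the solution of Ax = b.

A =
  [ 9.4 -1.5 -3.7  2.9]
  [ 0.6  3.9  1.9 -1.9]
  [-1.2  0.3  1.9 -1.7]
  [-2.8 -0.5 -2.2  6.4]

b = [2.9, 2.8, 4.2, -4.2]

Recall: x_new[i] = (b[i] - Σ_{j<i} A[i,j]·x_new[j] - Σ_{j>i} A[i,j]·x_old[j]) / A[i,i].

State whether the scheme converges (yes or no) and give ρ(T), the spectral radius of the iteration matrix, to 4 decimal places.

yes, ρ = 0.5470

Let D = diag(9.4, 3.9, 1.9, 6.4); L, U the strict triangles.
GS T = -(D+L)⁻¹U: row 0 first, T[0,2] = -(-3.7)/(9.4) = +0.3936; later rows by forward substitution.
  T[0,:] = [+0.0000, +0.1596, +0.3936, -0.3085]
  T[1,:] = [+0.0000, -0.0245, -0.5477, +0.5346]
  T[2,:] = [+0.0000, +0.1047, +0.3351, +0.6155]
  T[3,:] = [+0.0000, +0.1039, +0.2446, +0.1184]
|eigenvalues of T|: 0.5470, 0.3022, 0.1841, 0.0000.
ρ(T) = max|λ| = 0.5470; 0.5470 < 1 ⇒ converges.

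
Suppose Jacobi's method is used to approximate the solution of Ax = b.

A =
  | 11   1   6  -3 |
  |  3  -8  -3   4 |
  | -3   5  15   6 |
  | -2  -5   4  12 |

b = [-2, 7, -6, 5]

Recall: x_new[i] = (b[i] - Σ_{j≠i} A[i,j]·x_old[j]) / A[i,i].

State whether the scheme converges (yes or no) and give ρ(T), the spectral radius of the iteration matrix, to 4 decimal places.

A = D + L + U where D = diag(11, -8, 15, 12).
Jacobi T = -D⁻¹(L+U): T[3,2] = -(4)/(12) = -0.3333; T[3,3] = 0.
  T[0,:] = [+0.0000, -0.0909, -0.5455, +0.2727]
  T[1,:] = [+0.3750, +0.0000, -0.3750, +0.5000]
  T[2,:] = [+0.2000, -0.3333, +0.0000, -0.4000]
  T[3,:] = [+0.1667, +0.4167, -0.3333, +0.0000]
eigenvalue magnitudes: 0.8671, 0.4416, 0.4416, 0.4401.
spectral radius ρ = 0.8671; 0.8671 < 1, so it converges for any x₀.

yes, ρ = 0.8671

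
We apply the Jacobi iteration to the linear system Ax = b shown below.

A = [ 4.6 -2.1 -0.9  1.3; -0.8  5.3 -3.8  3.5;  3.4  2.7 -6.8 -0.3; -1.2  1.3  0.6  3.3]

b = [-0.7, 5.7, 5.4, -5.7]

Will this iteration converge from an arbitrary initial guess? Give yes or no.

yes

Let D = diag(4.6, 5.3, -6.8, 3.3); L, U the strict triangles.
T_J = -D⁻¹(L+U): T[1,2] = -(-3.8)/(5.3) = +0.7170; T[1,1] = 0.
  T[0,:] = [+0.0000 +0.4565 +0.1957 -0.2826]
  T[1,:] = [+0.1509 +0.0000 +0.7170 -0.6604]
  T[2,:] = [+0.5000 +0.3971 +0.0000 -0.0441]
  T[3,:] = [+0.3636 -0.3939 -0.1818 +0.0000]
|λ(T)| sorted: 0.9243, 0.6951, 0.2797, 0.2797.
ρ(T) = max|λ| = 0.9243; 0.9243 < 1, so it converges for any x₀.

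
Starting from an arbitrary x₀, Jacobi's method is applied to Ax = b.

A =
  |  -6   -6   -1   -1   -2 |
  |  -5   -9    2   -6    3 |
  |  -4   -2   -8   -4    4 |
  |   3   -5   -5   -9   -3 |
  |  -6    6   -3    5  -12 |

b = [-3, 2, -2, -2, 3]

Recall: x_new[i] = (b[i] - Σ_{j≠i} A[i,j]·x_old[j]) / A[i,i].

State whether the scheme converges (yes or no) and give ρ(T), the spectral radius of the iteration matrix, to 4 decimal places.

Let D = diag(-6, -9, -8, -9, -12); L, U the strict triangles.
Jacobi: T = -D⁻¹(L+U), T[1,3] = -(-6)/(-9) = -0.6667; T[1,1] = 0.
  T[0,:] = [+0.0000, -1.0000, -0.1667, -0.1667, -0.3333]
  T[1,:] = [-0.5556, +0.0000, +0.2222, -0.6667, +0.3333]
  T[2,:] = [-0.5000, -0.2500, +0.0000, -0.5000, +0.5000]
  T[3,:] = [+0.3333, -0.5556, -0.5556, +0.0000, -0.3333]
  T[4,:] = [-0.5000, +0.5000, -0.2500, +0.4167, +0.0000]
|eigenvalues of T|: 1.2972, 1.0064, 0.4323, 0.4323, 0.3971.
spectral radius ρ = 1.2972; 1.2972 > 1: divergent.

no, ρ = 1.2972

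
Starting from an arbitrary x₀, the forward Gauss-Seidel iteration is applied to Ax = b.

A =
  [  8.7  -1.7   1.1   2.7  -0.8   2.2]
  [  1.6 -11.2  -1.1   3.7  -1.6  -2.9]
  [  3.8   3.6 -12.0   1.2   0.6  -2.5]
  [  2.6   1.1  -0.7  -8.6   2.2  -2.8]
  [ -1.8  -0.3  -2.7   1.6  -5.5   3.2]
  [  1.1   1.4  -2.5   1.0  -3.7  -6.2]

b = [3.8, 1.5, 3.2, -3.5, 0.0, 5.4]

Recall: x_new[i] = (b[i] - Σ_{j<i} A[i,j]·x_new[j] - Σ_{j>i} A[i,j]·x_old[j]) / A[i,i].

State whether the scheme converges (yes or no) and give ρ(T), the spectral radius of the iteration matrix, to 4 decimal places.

yes, ρ = 0.6063

Split A = D + L + U, D = diag(8.7, -11.2, -12, -8.6, -5.5, -6.2).
Gauss-Seidel: T = -(D+L)⁻¹U, row 0 first, T[0,1] = -(-1.7)/(8.7) = +0.1954; later rows by forward substitution.
  T[0,:] = [+0.0000, +0.1954, -0.1264, -0.3103, +0.0920, -0.2529]
  T[1,:] = [+0.0000, +0.0279, -0.1163, +0.2860, -0.1297, -0.2951]
  T[2,:] = [+0.0000, +0.0703, -0.0749, +0.0875, +0.0402, -0.3769]
  T[3,:] = [+0.0000, +0.0569, -0.0470, -0.0644, +0.2637, -0.4091]
  T[4,:] = [+0.0000, -0.0834, +0.0708, +0.0243, +0.0340, +0.7467]
  T[5,:] = [+0.0000, +0.0716, -0.0683, -0.0506, -0.0069, -0.4711]
eigenvalue magnitudes: 0.6063, 0.1389, 0.1389, 0.0658, 0.0658, 0.0000.
spectral radius ρ = 0.6063; 0.6063 < 1 ⇒ converges.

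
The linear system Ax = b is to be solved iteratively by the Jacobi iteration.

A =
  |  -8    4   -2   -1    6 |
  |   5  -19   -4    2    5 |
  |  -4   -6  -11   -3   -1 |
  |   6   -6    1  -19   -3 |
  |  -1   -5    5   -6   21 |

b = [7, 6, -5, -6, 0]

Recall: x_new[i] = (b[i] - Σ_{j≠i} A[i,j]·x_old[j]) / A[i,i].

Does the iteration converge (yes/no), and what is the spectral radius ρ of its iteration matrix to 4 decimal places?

A = D + L + U where D = diag(-8, -19, -11, -19, 21).
T_J = -D⁻¹(L+U): T[3,1] = -(-6)/(-19) = -0.3158; T[3,3] = 0.
  T[0,:] = [+0.0000, +0.5000, -0.2500, -0.1250, +0.7500]
  T[1,:] = [+0.2632, +0.0000, -0.2105, +0.1053, +0.2632]
  T[2,:] = [-0.3636, -0.5455, +0.0000, -0.2727, -0.0909]
  T[3,:] = [+0.3158, -0.3158, +0.0526, +0.0000, -0.1579]
  T[4,:] = [+0.0476, +0.2381, -0.2381, +0.2857, +0.0000]
|roots of det(T-λI)|: 0.8793, 0.4890, 0.4890, 0.3414, 0.0518.
spectral radius ρ = 0.8793; 0.8793 < 1, so it converges for any x₀.

yes, ρ = 0.8793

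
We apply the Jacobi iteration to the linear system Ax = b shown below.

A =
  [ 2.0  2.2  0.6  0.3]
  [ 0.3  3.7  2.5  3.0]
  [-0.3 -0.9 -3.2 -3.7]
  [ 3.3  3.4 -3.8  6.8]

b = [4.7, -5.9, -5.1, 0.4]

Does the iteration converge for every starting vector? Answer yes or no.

A = D + L + U where D = diag(2, 3.7, -3.2, 6.8).
Jacobi: T = -D⁻¹(L+U), T[3,2] = -(-3.8)/(6.8) = +0.5588; T[3,3] = 0.
  T[0,:] = [+0.0000  -1.1000  -0.3000  -0.1500]
  T[1,:] = [-0.0811  +0.0000  -0.6757  -0.8108]
  T[2,:] = [-0.0938  -0.2812  +0.0000  -1.1562]
  T[3,:] = [-0.4853  -0.5000  +0.5588  +0.0000]
|eigenvalues of T|: 1.1433, 0.9233, 0.9233, 0.4646.
ρ = 1.1433; 1.1433 > 1: divergent.

no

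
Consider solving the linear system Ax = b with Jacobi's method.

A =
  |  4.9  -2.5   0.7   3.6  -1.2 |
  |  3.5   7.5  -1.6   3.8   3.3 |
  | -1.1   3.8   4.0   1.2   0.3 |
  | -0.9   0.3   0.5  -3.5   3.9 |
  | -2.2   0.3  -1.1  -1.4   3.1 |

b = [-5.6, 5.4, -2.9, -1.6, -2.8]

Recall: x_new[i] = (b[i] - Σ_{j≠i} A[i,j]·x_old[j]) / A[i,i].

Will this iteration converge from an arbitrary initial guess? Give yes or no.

no

Write A = D+L+U with D = diag(4.9, 7.5, 4, -3.5, 3.1).
Jacobi T = -D⁻¹(L+U): T[0,4] = -(-1.2)/(4.9) = +0.2449; T[0,0] = 0.
  T[0,:] = [+0.0000  +0.5102  -0.1429  -0.7347  +0.2449]
  T[1,:] = [-0.4667  +0.0000  +0.2133  -0.5067  -0.4400]
  T[2,:] = [+0.2750  -0.9500  +0.0000  -0.3000  -0.0750]
  T[3,:] = [-0.2571  +0.0857  +0.1429  +0.0000  +1.1143]
  T[4,:] = [+0.7097  -0.0968  +0.3548  +0.4516  +0.0000]
eigenvalue magnitudes: 1.1393, 0.8606, 0.8606, 0.7189, 0.7189.
ρ = 1.1393; 1.1393 > 1 ⇒ diverges.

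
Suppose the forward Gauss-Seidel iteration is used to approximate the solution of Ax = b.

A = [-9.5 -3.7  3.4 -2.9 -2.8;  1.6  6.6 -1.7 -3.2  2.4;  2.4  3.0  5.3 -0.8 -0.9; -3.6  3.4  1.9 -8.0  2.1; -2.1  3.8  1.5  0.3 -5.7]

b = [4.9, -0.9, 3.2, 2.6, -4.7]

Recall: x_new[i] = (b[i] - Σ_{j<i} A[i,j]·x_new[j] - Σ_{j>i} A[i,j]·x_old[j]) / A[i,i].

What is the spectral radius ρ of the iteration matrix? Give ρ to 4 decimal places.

Write A = D+L+U with D = diag(-9.5, 6.6, 5.3, -8, -5.7).
T_GS = -(D+L)⁻¹U: row 0 first, T[0,2] = -(3.4)/(-9.5) = +0.3579; later rows by forward substitution.
  T[0,:] = [+0.0000  -0.3895  +0.3579  -0.3053  -0.2947]
  T[1,:] = [+0.0000  +0.0944  +0.1708  +0.5589  -0.2922]
  T[2,:] = [+0.0000  +0.1229  -0.2588  -0.0272  +0.4687]
  T[3,:] = [+0.0000  +0.2446  -0.1499  +0.3684  +0.3823]
  T[4,:] = [+0.0000  +0.2517  -0.0940  +0.4973  +0.0572]
|λ(T)| sorted: 0.7675, 0.2595, 0.2595, 0.0283, 0.0000.
ρ(T) = max|λ| = 0.7675; 0.7675 < 1: convergent.

0.7675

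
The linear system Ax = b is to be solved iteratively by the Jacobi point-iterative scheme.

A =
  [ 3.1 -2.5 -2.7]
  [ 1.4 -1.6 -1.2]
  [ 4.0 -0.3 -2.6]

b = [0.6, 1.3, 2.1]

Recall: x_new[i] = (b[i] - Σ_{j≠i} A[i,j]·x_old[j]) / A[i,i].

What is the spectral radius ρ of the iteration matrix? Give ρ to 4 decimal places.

1.6573

Split A = D + L + U, D = diag(3.1, -1.6, -2.6).
Jacobi T = -D⁻¹(L+U): T[0,1] = -(-2.5)/(3.1) = +0.8065; T[0,0] = 0.
  T[0,:] = [+0.0000 +0.8065 +0.8710]
  T[1,:] = [+0.8750 +0.0000 -0.7500]
  T[2,:] = [+1.5385 -0.1154 +0.0000]
moduli |λ_i(T)| = 1.6573, 1.0972, 0.5601.
spectral radius ρ = 1.6573; 1.6573 > 1: divergent.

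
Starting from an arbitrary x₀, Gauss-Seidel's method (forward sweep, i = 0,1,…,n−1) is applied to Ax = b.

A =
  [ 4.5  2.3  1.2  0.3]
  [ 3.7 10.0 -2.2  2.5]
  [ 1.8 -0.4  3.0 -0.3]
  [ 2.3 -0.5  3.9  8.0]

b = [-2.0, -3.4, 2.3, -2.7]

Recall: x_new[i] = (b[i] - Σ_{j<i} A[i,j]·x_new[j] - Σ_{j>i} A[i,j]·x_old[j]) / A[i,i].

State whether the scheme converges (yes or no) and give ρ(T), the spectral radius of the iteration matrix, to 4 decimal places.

yes, ρ = 0.5216

Diagonal D = diag(4.5, 10, 3, 8); L, U strict lower/upper.
Gauss-Seidel: T = -(D+L)⁻¹U, row 0 first, T[0,1] = -(2.3)/(4.5) = -0.5111; later rows by forward substitution.
  T[0,:] = [+0.0000  -0.5111  -0.2667  -0.0667]
  T[1,:] = [+0.0000  +0.1891  +0.3187  -0.2253]
  T[2,:] = [+0.0000  +0.3319  +0.2025  +0.1100]
  T[3,:] = [+0.0000  -0.0030  -0.0021  -0.0485]
moduli |λ_i(T)| = 0.5216, 0.1313, 0.0472, 0.0000.
ρ = 0.5216; 0.5216 < 1: convergent.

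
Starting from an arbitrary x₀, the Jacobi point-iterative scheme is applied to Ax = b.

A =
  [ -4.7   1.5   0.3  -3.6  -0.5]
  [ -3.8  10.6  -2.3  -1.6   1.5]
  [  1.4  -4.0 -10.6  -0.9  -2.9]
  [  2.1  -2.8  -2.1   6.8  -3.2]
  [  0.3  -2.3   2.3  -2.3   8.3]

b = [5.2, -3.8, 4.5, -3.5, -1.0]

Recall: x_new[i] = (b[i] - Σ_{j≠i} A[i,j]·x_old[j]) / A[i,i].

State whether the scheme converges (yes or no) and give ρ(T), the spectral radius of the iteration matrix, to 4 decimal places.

yes, ρ = 0.8370

Diagonal D = diag(-4.7, 10.6, -10.6, 6.8, 8.3); L, U strict lower/upper.
Jacobi T = -D⁻¹(L+U): T[1,2] = -(-2.3)/(10.6) = +0.2170; T[1,1] = 0.
  T[0,:] = [+0.0000  +0.3191  +0.0638  -0.7660  -0.1064]
  T[1,:] = [+0.3585  +0.0000  +0.2170  +0.1509  -0.1415]
  T[2,:] = [+0.1321  -0.3774  +0.0000  -0.0849  -0.2736]
  T[3,:] = [-0.3088  +0.4118  +0.3088  +0.0000  +0.4706]
  T[4,:] = [-0.0361  +0.2771  -0.2771  +0.2771  +0.0000]
|roots of det(T-λI)|: 0.8370, 0.4774, 0.4774, 0.2146, 0.1807.
ρ = 0.8370; 0.8370 < 1: convergent.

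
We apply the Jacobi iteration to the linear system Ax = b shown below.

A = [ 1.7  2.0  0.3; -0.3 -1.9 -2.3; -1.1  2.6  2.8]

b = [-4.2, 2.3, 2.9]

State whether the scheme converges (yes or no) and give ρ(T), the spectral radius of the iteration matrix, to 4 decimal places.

no, ρ = 1.2866

Diagonal D = diag(1.7, -1.9, 2.8); L, U strict lower/upper.
Jacobi T = -D⁻¹(L+U): T[1,2] = -(-2.3)/(-1.9) = -1.2105; T[1,1] = 0.
  T[0,:] = [+0.0000  -1.1765  -0.1765]
  T[1,:] = [-0.1579  +0.0000  -1.2105]
  T[2,:] = [+0.3929  -0.9286  +0.0000]
eigenvalue magnitudes: 1.2866, 0.6440, 0.6440.
ρ(T) = max|λ| = 1.2866; 1.2866 > 1: divergent.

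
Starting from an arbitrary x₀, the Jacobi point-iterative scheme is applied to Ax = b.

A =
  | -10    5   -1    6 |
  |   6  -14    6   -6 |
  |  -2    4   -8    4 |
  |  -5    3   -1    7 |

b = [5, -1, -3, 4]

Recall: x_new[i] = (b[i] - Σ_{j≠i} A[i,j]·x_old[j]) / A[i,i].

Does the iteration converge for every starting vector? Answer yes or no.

no

A = D + L + U where D = diag(-10, -14, -8, 7).
Jacobi T = -D⁻¹(L+U): T[1,3] = -(-6)/(-14) = -0.4286; T[1,1] = 0.
  T[0,:] = [+0.0000, +0.5000, -0.1000, +0.6000]
  T[1,:] = [+0.4286, +0.0000, +0.4286, -0.4286]
  T[2,:] = [-0.2500, +0.5000, +0.0000, +0.5000]
  T[3,:] = [+0.7143, -0.4286, +0.1429, +0.0000]
|roots of det(T-λI)|: 1.2557, 0.6912, 0.4563, 0.1082.
spectral radius ρ = 1.2557; 1.2557 > 1: divergent.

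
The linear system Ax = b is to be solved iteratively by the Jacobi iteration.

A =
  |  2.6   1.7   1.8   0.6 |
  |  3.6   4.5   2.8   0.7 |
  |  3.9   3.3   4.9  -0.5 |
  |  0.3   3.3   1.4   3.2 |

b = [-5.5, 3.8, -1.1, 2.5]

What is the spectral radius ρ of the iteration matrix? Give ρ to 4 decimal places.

1.5141

Diagonal D = diag(2.6, 4.5, 4.9, 3.2); L, U strict lower/upper.
T_J = -D⁻¹(L+U): T[1,2] = -(2.8)/(4.5) = -0.6222; T[1,1] = 0.
  T[0,:] = [+0.0000, -0.6538, -0.6923, -0.2308]
  T[1,:] = [-0.8000, +0.0000, -0.6222, -0.1556]
  T[2,:] = [-0.7959, -0.6735, +0.0000, +0.1020]
  T[3,:] = [-0.0938, -1.0312, -0.4375, +0.0000]
|eigenvalues of T|: 1.5141, 0.7226, 0.7226, 0.0989.
spectral radius ρ = 1.5141; 1.5141 > 1: divergent.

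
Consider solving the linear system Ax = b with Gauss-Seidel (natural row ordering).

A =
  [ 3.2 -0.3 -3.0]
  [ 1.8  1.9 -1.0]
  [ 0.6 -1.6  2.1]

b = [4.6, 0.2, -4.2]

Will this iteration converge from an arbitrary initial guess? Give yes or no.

yes

Diagonal D = diag(3.2, 1.9, 2.1); L, U strict lower/upper.
T_GS = -(D+L)⁻¹U: row 0 first, T[0,1] = -(-0.3)/(3.2) = +0.0938; later rows by forward substitution.
  T[0,:] = [+0.0000 +0.0938 +0.9375]
  T[1,:] = [+0.0000 -0.0888 -0.3618]
  T[2,:] = [+0.0000 -0.0945 -0.5435]
|roots of det(T-λI)|: 0.6092, 0.0231, 0.0000.
ρ = 0.6092; 0.6092 < 1, so it converges for any x₀.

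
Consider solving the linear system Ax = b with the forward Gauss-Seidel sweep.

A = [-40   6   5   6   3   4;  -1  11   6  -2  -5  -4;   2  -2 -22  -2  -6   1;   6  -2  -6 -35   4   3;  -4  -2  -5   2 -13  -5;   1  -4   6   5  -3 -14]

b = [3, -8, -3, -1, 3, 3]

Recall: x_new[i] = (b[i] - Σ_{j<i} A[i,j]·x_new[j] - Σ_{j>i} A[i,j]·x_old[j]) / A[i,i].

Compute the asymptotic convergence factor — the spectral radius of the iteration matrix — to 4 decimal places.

0.4021

Split A = D + L + U, D = diag(-40, 11, -22, -35, -13, -14).
T_GS = -(D+L)⁻¹U: row 0 first, T[0,1] = -(6)/(-40) = +0.1500; later rows by forward substitution.
  T[0,:] = [+0.0000  +0.1500  +0.1250  +0.1500  +0.0750  +0.1000]
  T[1,:] = [+0.0000  +0.0136  -0.5341  +0.1955  +0.4614  +0.3727]
  T[2,:] = [+0.0000  +0.0124  +0.0599  -0.0950  -0.3079  +0.0207]
  T[3,:] = [+0.0000  +0.0228  +0.0417  +0.0308  +0.1536  +0.0780]
  T[4,:] = [+0.0000  -0.0495  +0.0271  -0.0349  +0.0480  -0.4687]
  T[5,:] = [+0.0000  +0.0309  +0.1963  -0.0674  -0.2138  +0.0378]
|eigenvalues of T|: 0.4021, 0.2083, 0.2083, 0.0637, 0.0210, 0.0000.
ρ(T) = max|λ| = 0.4021; 0.4021 < 1, so it converges for any x₀.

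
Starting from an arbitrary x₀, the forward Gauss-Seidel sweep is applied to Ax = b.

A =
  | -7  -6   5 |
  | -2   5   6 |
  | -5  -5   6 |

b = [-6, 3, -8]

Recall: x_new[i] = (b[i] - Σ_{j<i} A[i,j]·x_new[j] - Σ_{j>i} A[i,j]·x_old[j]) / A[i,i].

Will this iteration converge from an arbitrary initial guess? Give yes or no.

Let D = diag(-7, 5, 6); L, U the strict triangles.
Gauss-Seidel: T = -(D+L)⁻¹U, row 0 first, T[0,1] = -(-6)/(-7) = -0.8571; later rows by forward substitution.
  T[0,:] = [+0.0000, -0.8571, +0.7143]
  T[1,:] = [+0.0000, -0.3429, -0.9143]
  T[2,:] = [+0.0000, -1.0000, -0.1667]
|eigenvalues of T|: 1.2150, 0.7055, 0.0000.
ρ = 1.2150; 1.2150 > 1: divergent.

no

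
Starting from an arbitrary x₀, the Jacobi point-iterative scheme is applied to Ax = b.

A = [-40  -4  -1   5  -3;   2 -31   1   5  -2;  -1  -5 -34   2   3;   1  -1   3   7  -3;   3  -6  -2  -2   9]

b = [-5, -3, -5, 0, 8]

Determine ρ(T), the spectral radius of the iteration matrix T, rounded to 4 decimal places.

0.3931

Split A = D + L + U, D = diag(-40, -31, -34, 7, 9).
T_J = -D⁻¹(L+U): T[2,1] = -(-5)/(-34) = -0.1471; T[2,2] = 0.
  T[0,:] = [+0.0000  -0.1000  -0.0250  +0.1250  -0.0750]
  T[1,:] = [+0.0645  +0.0000  +0.0323  +0.1613  -0.0645]
  T[2,:] = [-0.0294  -0.1471  +0.0000  +0.0588  +0.0882]
  T[3,:] = [-0.1429  +0.1429  -0.4286  +0.0000  +0.4286]
  T[4,:] = [-0.3333  +0.6667  +0.2222  +0.2222  +0.0000]
moduli |λ_i(T)| = 0.3931, 0.3241, 0.3241, 0.1776, 0.1506.
ρ(T) = max|λ| = 0.3931; 0.3931 < 1 ⇒ converges.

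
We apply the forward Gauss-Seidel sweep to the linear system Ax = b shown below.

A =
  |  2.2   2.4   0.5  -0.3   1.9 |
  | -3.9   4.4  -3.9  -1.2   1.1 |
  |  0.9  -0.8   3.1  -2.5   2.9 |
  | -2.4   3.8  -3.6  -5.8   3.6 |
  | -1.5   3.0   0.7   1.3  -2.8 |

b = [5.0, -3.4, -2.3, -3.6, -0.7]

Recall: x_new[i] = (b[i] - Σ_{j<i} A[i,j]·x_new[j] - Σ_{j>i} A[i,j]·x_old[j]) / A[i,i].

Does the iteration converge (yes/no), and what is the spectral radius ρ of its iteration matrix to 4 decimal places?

no, ρ = 1.1927

Let D = diag(2.2, 4.4, 3.1, -5.8, -2.8); L, U the strict triangles.
T_GS = -(D+L)⁻¹U: row 0 first, T[0,2] = -(0.5)/(2.2) = -0.2273; later rows by forward substitution.
  T[0,:] = [+0.0000  -1.0909  -0.2273  +0.1364  -0.8636]
  T[1,:] = [+0.0000  -0.9669  +0.6849  +0.3936  -1.0155]
  T[2,:] = [+0.0000  +0.0672  +0.2427  +0.8684  -0.9468]
  T[3,:] = [+0.0000  -0.2238  +0.3921  -0.3376  +0.9004]
  T[4,:] = [+0.0000  -0.5387  +1.0983  +0.4090  -0.4440]
moduli |λ_i(T)| = 1.1927, 0.6323, 0.6323, 0.5438, 0.0000.
ρ = 1.1927; 1.1927 > 1: divergent.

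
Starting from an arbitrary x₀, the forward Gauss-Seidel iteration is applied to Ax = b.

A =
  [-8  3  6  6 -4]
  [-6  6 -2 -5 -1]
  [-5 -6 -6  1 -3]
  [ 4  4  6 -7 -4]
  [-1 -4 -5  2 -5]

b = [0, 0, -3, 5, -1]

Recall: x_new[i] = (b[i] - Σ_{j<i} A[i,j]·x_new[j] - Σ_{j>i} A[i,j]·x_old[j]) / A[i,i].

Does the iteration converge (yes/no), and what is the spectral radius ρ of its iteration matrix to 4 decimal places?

Diagonal D = diag(-8, 6, -6, -7, -5); L, U strict lower/upper.
T_GS = -(D+L)⁻¹U: row 0 first, T[0,3] = -(6)/(-8) = +0.7500; later rows by forward substitution.
  T[0,:] = [+0.0000, +0.3750, +0.7500, +0.7500, -0.5000]
  T[1,:] = [+0.0000, +0.3750, +1.0833, +1.5833, -0.3333]
  T[2,:] = [+0.0000, -0.6875, -1.7083, -2.0417, +0.2500]
  T[3,:] = [+0.0000, -0.1607, -0.4167, -0.4167, -0.8333]
  T[4,:] = [+0.0000, +0.2482, +0.5250, +0.4583, -0.2167]
moduli |λ_i(T)| = 1.3794, 0.6364, 0.0822, 0.0330, 0.0000.
ρ = 1.3794; 1.3794 > 1 ⇒ diverges.

no, ρ = 1.3794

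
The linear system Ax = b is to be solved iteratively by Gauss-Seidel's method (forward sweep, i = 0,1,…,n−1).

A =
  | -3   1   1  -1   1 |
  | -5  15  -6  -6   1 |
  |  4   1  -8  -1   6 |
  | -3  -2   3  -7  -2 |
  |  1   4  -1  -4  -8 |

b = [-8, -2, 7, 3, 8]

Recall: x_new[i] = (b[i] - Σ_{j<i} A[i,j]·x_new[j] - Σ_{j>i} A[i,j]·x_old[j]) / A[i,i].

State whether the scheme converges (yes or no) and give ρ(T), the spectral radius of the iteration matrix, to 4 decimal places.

Write A = D+L+U with D = diag(-3, 15, -8, -7, -8).
T_GS = -(D+L)⁻¹U: row 0 first, T[0,4] = -(1)/(-3) = +0.3333; later rows by forward substitution.
  T[0,:] = [+0.0000, +0.3333, +0.3333, -0.3333, +0.3333]
  T[1,:] = [+0.0000, +0.1111, +0.5111, +0.2889, +0.0444]
  T[2,:] = [+0.0000, +0.1806, +0.2306, -0.2556, +0.9222]
  T[3,:] = [+0.0000, -0.0972, -0.1901, -0.0492, -0.0460]
  T[4,:] = [+0.0000, +0.1233, +0.3634, +0.1593, -0.0284]
|eigenvalues of T|: 0.8355, 0.5119, 0.0373, 0.0373, 0.0000.
ρ(T) = max|λ| = 0.8355; 0.8355 < 1, so it converges for any x₀.

yes, ρ = 0.8355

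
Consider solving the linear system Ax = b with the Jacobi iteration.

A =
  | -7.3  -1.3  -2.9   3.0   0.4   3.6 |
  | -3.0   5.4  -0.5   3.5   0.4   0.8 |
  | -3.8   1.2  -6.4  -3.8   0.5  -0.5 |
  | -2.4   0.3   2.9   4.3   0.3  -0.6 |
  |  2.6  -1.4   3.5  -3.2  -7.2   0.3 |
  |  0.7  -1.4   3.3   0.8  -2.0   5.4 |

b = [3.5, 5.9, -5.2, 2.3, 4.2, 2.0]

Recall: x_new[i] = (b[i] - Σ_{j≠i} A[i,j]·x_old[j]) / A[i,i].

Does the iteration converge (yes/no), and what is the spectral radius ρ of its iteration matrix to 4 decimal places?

no, ρ = 1.1500

Diagonal D = diag(-7.3, 5.4, -6.4, 4.3, -7.2, 5.4); L, U strict lower/upper.
Jacobi: T = -D⁻¹(L+U), T[1,2] = -(-0.5)/(5.4) = +0.0926; T[1,1] = 0.
  T[0,:] = [+0.0000, -0.1781, -0.3973, +0.4110, +0.0548, +0.4932]
  T[1,:] = [+0.5556, +0.0000, +0.0926, -0.6481, -0.0741, -0.1481]
  T[2,:] = [-0.5938, +0.1875, +0.0000, -0.5938, +0.0781, -0.0781]
  T[3,:] = [+0.5581, -0.0698, -0.6744, +0.0000, -0.0698, +0.1395]
  T[4,:] = [+0.3611, -0.1944, +0.4861, -0.4444, +0.0000, +0.0417]
  T[5,:] = [-0.1296, +0.2593, -0.6111, -0.1481, +0.3704, +0.0000]
eigenvalue magnitudes: 1.1500, 0.7107, 0.7107, 0.5392, 0.3455, 0.0535.
ρ = 1.1500; 1.1500 > 1: divergent.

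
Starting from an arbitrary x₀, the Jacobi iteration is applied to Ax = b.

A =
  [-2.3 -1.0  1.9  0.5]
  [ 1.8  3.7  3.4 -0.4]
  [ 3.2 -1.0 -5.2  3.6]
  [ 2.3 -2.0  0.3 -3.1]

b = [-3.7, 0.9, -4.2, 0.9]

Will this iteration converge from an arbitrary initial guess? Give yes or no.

no

A = D + L + U where D = diag(-2.3, 3.7, -5.2, -3.1).
Jacobi T = -D⁻¹(L+U): T[3,2] = -(0.3)/(-3.1) = +0.0968; T[3,3] = 0.
  T[0,:] = [+0.0000, -0.4348, +0.8261, +0.2174]
  T[1,:] = [-0.4865, +0.0000, -0.9189, +0.1081]
  T[2,:] = [+0.6154, -0.1923, +0.0000, +0.6923]
  T[3,:] = [+0.7419, -0.6452, +0.0968, +0.0000]
moduli |λ_i(T)| = 1.4480, 0.7370, 0.7370, 0.5635.
ρ(T) = max|λ| = 1.4480; 1.4480 > 1, so it fails to converge.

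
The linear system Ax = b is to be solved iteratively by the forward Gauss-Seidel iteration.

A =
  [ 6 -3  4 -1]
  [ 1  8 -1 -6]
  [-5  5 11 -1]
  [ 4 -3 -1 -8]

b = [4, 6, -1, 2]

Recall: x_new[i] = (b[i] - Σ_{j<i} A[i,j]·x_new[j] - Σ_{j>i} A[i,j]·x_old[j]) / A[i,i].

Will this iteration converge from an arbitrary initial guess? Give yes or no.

yes

A = D + L + U where D = diag(6, 8, 11, -8).
GS T = -(D+L)⁻¹U: row 0 first, T[0,3] = -(-1)/(6) = +0.1667; later rows by forward substitution.
  T[0,:] = [+0.0000, +0.5000, -0.6667, +0.1667]
  T[1,:] = [+0.0000, -0.0625, +0.2083, +0.7292]
  T[2,:] = [+0.0000, +0.2557, -0.3977, -0.1648]
  T[3,:] = [+0.0000, +0.2415, -0.3617, -0.1695]
eigenvalue magnitudes: 0.8458, 0.2306, 0.0146, 0.0000.
ρ = 0.8458; 0.8458 < 1: convergent.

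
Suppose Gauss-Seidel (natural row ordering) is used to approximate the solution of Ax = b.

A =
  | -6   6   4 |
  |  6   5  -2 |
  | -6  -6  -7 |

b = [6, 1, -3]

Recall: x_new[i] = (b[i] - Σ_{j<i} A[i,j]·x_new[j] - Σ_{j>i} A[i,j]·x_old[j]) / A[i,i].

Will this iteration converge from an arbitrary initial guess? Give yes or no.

no

Split A = D + L + U, D = diag(-6, 5, -7).
GS T = -(D+L)⁻¹U: row 0 first, T[0,1] = -(6)/(-6) = +1.0000; later rows by forward substitution.
  T[0,:] = [+0.0000, +1.0000, +0.6667]
  T[1,:] = [+0.0000, -1.2000, -0.4000]
  T[2,:] = [+0.0000, +0.1714, -0.2286]
|eigenvalues of T|: 1.1234, 0.3052, 0.0000.
spectral radius ρ = 1.1234; 1.1234 > 1 ⇒ diverges.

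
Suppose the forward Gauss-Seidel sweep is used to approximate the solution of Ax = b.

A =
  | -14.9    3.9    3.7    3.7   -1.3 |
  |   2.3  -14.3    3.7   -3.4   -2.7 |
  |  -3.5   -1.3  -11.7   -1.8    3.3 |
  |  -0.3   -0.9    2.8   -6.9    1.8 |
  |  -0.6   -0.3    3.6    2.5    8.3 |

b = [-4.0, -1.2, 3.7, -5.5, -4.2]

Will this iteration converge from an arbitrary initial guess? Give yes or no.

yes

Write A = D+L+U with D = diag(-14.9, -14.3, -11.7, -6.9, 8.3).
T_GS = -(D+L)⁻¹U: row 0 first, T[0,4] = -(-1.3)/(-14.9) = -0.0872; later rows by forward substitution.
  T[0,:] = [+0.0000 +0.2617 +0.2483 +0.2483 -0.0872]
  T[1,:] = [+0.0000 +0.0421 +0.2987 -0.1978 -0.2028]
  T[2,:] = [+0.0000 -0.0830 -0.1075 -0.2062 +0.3307]
  T[3,:] = [+0.0000 -0.0505 -0.0934 -0.0686 +0.4253]
  T[4,:] = [+0.0000 +0.0717 +0.1035 +0.1209 -0.2852]
moduli |λ_i(T)| = 0.5112, 0.1149, 0.1149, 0.0291, 0.0000.
ρ(T) = max|λ| = 0.5112; 0.5112 < 1, so it converges for any x₀.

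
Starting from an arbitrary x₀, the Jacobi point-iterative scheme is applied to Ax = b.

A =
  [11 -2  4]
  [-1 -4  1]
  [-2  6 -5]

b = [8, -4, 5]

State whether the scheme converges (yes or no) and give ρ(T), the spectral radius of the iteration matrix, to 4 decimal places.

yes, ρ = 0.7249

A = D + L + U where D = diag(11, -4, -5).
Jacobi T = -D⁻¹(L+U): T[0,1] = -(-2)/(11) = +0.1818; T[0,0] = 0.
  T[0,:] = [+0.0000 +0.1818 -0.3636]
  T[1,:] = [-0.2500 +0.0000 +0.2500]
  T[2,:] = [-0.4000 +1.2000 +0.0000]
eigenvalue magnitudes: 0.7249, 0.4395, 0.2854.
ρ = 0.7249; 0.7249 < 1, so it converges for any x₀.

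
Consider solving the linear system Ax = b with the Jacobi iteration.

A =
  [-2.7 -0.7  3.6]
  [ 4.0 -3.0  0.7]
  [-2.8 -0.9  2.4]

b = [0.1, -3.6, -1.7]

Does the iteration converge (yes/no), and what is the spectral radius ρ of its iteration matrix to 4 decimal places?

no, ρ = 1.3222

Write A = D+L+U with D = diag(-2.7, -3, 2.4).
Jacobi T = -D⁻¹(L+U): T[1,2] = -(0.7)/(-3) = +0.2333; T[1,1] = 0.
  T[0,:] = [+0.0000  -0.2593  +1.3333]
  T[1,:] = [+1.3333  +0.0000  +0.2333]
  T[2,:] = [+1.1667  +0.3750  +0.0000]
|roots of det(T-λI)|: 1.3222, 0.6714, 0.6714.
spectral radius ρ = 1.3222; 1.3222 > 1: divergent.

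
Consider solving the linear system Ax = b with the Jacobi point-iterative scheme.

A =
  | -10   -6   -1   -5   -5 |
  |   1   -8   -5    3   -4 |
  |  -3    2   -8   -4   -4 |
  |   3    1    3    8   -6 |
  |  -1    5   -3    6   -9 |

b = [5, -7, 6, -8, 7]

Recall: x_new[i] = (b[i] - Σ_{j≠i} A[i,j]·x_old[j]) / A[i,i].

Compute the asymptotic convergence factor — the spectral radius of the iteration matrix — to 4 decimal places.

Split A = D + L + U, D = diag(-10, -8, -8, 8, -9).
T_J = -D⁻¹(L+U): T[1,3] = -(3)/(-8) = +0.3750; T[1,1] = 0.
  T[0,:] = [+0.0000  -0.6000  -0.1000  -0.5000  -0.5000]
  T[1,:] = [+0.1250  +0.0000  -0.6250  +0.3750  -0.5000]
  T[2,:] = [-0.3750  +0.2500  +0.0000  -0.5000  -0.5000]
  T[3,:] = [-0.3750  -0.1250  -0.3750  +0.0000  +0.7500]
  T[4,:] = [-0.1111  +0.5556  -0.3333  +0.6667  +0.0000]
eigenvalue magnitudes: 1.1480, 0.6786, 0.6045, 0.6045, 0.2302.
ρ(T) = max|λ| = 1.1480; 1.1480 > 1 ⇒ diverges.

1.1480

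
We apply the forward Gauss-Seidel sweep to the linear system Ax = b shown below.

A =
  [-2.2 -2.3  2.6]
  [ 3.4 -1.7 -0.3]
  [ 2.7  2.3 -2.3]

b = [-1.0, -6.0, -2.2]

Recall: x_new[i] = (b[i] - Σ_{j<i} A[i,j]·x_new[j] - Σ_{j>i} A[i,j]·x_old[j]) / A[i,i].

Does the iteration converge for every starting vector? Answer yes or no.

Write A = D+L+U with D = diag(-2.2, -1.7, -2.3).
T_GS = -(D+L)⁻¹U: row 0 first, T[0,2] = -(2.6)/(-2.2) = +1.1818; later rows by forward substitution.
  T[0,:] = [+0.0000  -1.0455  +1.1818]
  T[1,:] = [+0.0000  -2.0909  +2.1872]
  T[2,:] = [+0.0000  -3.3182  +3.5745]
eigenvalue magnitudes: 1.6175, 0.1339, 0.0000.
ρ(T) = max|λ| = 1.6175; 1.6175 > 1, so it fails to converge.

no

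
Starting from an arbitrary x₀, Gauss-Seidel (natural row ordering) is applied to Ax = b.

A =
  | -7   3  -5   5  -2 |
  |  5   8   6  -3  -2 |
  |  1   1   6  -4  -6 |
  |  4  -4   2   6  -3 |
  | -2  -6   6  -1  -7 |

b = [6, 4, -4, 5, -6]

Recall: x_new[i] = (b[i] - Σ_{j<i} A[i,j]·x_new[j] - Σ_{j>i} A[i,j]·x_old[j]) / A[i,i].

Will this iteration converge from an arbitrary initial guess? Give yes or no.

no

Let D = diag(-7, 8, 6, 6, -7); L, U the strict triangles.
Gauss-Seidel: T = -(D+L)⁻¹U, row 0 first, T[0,1] = -(3)/(-7) = +0.4286; later rows by forward substitution.
  T[0,:] = [+0.0000, +0.4286, -0.7143, +0.7143, -0.2857]
  T[1,:] = [+0.0000, -0.2679, -0.3036, -0.0714, +0.4286]
  T[2,:] = [+0.0000, -0.0268, +0.1696, +0.5595, +0.9762]
  T[3,:] = [+0.0000, -0.4554, +0.2173, -0.7103, +0.6508]
  T[4,:] = [+0.0000, +0.1492, +0.5787, +0.4382, +0.4580]
moduli |λ_i(T)| = 1.2864, 0.9286, 0.6700, 0.0383, 0.0000.
spectral radius ρ = 1.2864; 1.2864 > 1: divergent.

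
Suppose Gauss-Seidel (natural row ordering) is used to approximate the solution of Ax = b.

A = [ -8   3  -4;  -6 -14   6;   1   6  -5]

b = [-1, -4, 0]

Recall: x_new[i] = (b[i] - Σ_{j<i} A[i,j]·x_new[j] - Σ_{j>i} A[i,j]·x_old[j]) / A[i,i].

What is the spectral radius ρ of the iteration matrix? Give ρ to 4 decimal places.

0.5674

A = D + L + U where D = diag(-8, -14, -5).
T_GS = -(D+L)⁻¹U: row 0 first, T[0,1] = -(3)/(-8) = +0.3750; later rows by forward substitution.
  T[0,:] = [+0.0000, +0.3750, -0.5000]
  T[1,:] = [+0.0000, -0.1607, +0.6429]
  T[2,:] = [+0.0000, -0.1179, +0.6714]
|eigenvalues of T|: 0.5674, 0.0567, 0.0000.
ρ(T) = max|λ| = 0.5674; 0.5674 < 1: convergent.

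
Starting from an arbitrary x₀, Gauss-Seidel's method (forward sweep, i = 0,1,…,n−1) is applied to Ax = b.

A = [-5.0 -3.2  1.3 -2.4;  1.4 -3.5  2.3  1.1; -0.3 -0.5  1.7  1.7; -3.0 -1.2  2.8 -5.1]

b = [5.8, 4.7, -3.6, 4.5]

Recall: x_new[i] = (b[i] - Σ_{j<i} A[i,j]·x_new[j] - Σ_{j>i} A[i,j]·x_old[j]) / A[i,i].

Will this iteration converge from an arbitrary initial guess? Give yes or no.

A = D + L + U where D = diag(-5, -3.5, 1.7, -5.1).
GS T = -(D+L)⁻¹U: row 0 first, T[0,2] = -(1.3)/(-5) = +0.2600; later rows by forward substitution.
  T[0,:] = [+0.0000, -0.6400, +0.2600, -0.4800]
  T[1,:] = [+0.0000, -0.2560, +0.7611, +0.1223]
  T[2,:] = [+0.0000, -0.1882, +0.2697, -1.0487]
  T[3,:] = [+0.0000, +0.3334, -0.1839, -0.3222]
moduli |λ_i(T)| = 0.8469, 0.5405, 0.5405, 0.0000.
ρ(T) = max|λ| = 0.8469; 0.8469 < 1 ⇒ converges.

yes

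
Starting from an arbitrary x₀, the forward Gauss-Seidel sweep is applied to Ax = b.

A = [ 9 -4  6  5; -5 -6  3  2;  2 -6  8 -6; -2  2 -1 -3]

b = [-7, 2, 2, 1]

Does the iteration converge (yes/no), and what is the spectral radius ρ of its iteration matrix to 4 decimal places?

Write A = D+L+U with D = diag(9, -6, 8, -3).
GS T = -(D+L)⁻¹U: row 0 first, T[0,3] = -(5)/(9) = -0.5556; later rows by forward substitution.
  T[0,:] = [+0.0000  +0.4444  -0.6667  -0.5556]
  T[1,:] = [+0.0000  -0.3704  +1.0556  +0.7963]
  T[2,:] = [+0.0000  -0.3889  +0.9583  +1.4861]
  T[3,:] = [+0.0000  -0.4136  +0.8287  +0.4059]
|λ(T)| sorted: 1.3768, 0.5341, 0.1511, 0.0000.
spectral radius ρ = 1.3768; 1.3768 > 1 ⇒ diverges.

no, ρ = 1.3768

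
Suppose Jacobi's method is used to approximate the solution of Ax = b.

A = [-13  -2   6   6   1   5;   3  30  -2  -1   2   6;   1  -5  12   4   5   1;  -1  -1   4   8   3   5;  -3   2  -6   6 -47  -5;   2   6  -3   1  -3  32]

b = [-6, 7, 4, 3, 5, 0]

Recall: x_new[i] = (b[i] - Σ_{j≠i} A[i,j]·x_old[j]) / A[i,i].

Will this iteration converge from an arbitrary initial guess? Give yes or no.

yes

A = D + L + U where D = diag(-13, 30, 12, 8, -47, 32).
Jacobi T = -D⁻¹(L+U): T[0,3] = -(6)/(-13) = +0.4615; T[0,0] = 0.
  T[0,:] = [+0.0000, -0.1538, +0.4615, +0.4615, +0.0769, +0.3846]
  T[1,:] = [-0.1000, +0.0000, +0.0667, +0.0333, -0.0667, -0.2000]
  T[2,:] = [-0.0833, +0.4167, +0.0000, -0.3333, -0.4167, -0.0833]
  T[3,:] = [+0.1250, +0.1250, -0.5000, +0.0000, -0.3750, -0.6250]
  T[4,:] = [-0.0638, +0.0426, -0.1277, +0.1277, +0.0000, -0.1064]
  T[5,:] = [-0.0625, -0.1875, +0.0938, -0.0312, +0.0938, +0.0000]
|λ(T)| sorted: 0.4493, 0.3487, 0.3185, 0.3185, 0.2931, 0.1257.
ρ = 0.4493; 0.4493 < 1: convergent.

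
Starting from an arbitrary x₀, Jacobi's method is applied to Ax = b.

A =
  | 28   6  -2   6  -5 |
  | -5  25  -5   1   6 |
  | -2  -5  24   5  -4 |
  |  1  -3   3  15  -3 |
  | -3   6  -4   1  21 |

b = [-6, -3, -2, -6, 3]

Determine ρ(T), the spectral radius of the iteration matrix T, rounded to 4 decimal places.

Let D = diag(28, 25, 24, 15, 21); L, U the strict triangles.
Jacobi: T = -D⁻¹(L+U), T[2,4] = -(-4)/(24) = +0.1667; T[2,2] = 0.
  T[0,:] = [+0.0000 -0.2143 +0.0714 -0.2143 +0.1786]
  T[1,:] = [+0.2000 +0.0000 +0.2000 -0.0400 -0.2400]
  T[2,:] = [+0.0833 +0.2083 +0.0000 -0.2083 +0.1667]
  T[3,:] = [-0.0667 +0.2000 -0.2000 +0.0000 +0.2000]
  T[4,:] = [+0.1429 -0.2857 +0.1905 -0.0476 +0.0000]
|roots of det(T-λI)|: 0.5028, 0.2362, 0.2362, 0.0801, 0.0801.
ρ(T) = max|λ| = 0.5028; 0.5028 < 1, so it converges for any x₀.

0.5028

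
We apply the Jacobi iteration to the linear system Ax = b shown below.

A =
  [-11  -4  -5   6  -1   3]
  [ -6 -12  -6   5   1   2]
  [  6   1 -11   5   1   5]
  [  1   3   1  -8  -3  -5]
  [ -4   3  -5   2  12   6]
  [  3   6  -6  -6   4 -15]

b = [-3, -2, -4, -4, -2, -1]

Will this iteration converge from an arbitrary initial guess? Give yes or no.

no

A = D + L + U where D = diag(-11, -12, -11, -8, 12, -15).
T_J = -D⁻¹(L+U): T[4,2] = -(-5)/(12) = +0.4167; T[4,4] = 0.
  T[0,:] = [+0.0000, -0.3636, -0.4545, +0.5455, -0.0909, +0.2727]
  T[1,:] = [-0.5000, +0.0000, -0.5000, +0.4167, +0.0833, +0.1667]
  T[2,:] = [+0.5455, +0.0909, +0.0000, +0.4545, +0.0909, +0.4545]
  T[3,:] = [+0.1250, +0.3750, +0.1250, +0.0000, -0.3750, -0.6250]
  T[4,:] = [+0.3333, -0.2500, +0.4167, -0.1667, +0.0000, -0.5000]
  T[5,:] = [+0.2000, +0.4000, -0.4000, -0.4000, +0.2667, +0.0000]
|eigenvalues of T|: 1.1494, 0.6651, 0.6651, 0.5220, 0.5220, 0.4212.
ρ = 1.1494; 1.1494 > 1: divergent.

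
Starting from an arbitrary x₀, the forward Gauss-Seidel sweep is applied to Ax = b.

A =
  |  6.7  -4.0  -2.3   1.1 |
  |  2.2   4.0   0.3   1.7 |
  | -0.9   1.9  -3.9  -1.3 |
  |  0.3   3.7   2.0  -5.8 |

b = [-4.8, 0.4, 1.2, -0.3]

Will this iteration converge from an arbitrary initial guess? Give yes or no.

yes

Diagonal D = diag(6.7, 4, -3.9, -5.8); L, U strict lower/upper.
T_GS = -(D+L)⁻¹U: row 0 first, T[0,3] = -(1.1)/(6.7) = -0.1642; later rows by forward substitution.
  T[0,:] = [+0.0000, +0.5970, +0.3433, -0.1642]
  T[1,:] = [+0.0000, -0.3284, -0.2638, -0.3347]
  T[2,:] = [+0.0000, -0.2977, -0.2077, -0.4585]
  T[3,:] = [+0.0000, -0.2813, -0.2222, -0.3801]
moduli |λ_i(T)| = 0.9181, 0.0299, 0.0281, 0.0000.
ρ = 0.9181; 0.9181 < 1, so it converges for any x₀.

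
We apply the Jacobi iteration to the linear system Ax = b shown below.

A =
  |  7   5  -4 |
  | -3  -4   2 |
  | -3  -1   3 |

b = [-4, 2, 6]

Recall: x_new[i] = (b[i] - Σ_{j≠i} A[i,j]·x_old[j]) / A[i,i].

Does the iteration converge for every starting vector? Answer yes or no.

no

Diagonal D = diag(7, -4, 3); L, U strict lower/upper.
T_J = -D⁻¹(L+U): T[0,2] = -(-4)/(7) = +0.5714; T[0,0] = 0.
  T[0,:] = [+0.0000 -0.7143 +0.5714]
  T[1,:] = [-0.7500 +0.0000 +0.5000]
  T[2,:] = [+1.0000 +0.3333 +0.0000]
|eigenvalues of T|: 1.2891, 0.8105, 0.4786.
spectral radius ρ = 1.2891; 1.2891 > 1: divergent.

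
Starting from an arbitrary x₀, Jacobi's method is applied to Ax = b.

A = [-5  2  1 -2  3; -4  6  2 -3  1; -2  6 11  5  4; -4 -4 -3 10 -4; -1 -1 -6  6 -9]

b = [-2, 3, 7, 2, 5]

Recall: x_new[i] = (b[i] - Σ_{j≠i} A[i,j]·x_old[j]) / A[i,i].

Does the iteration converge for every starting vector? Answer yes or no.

no

Let D = diag(-5, 6, 11, 10, -9); L, U the strict triangles.
Jacobi T = -D⁻¹(L+U): T[0,1] = -(2)/(-5) = +0.4000; T[0,0] = 0.
  T[0,:] = [+0.0000  +0.4000  +0.2000  -0.4000  +0.6000]
  T[1,:] = [+0.6667  +0.0000  -0.3333  +0.5000  -0.1667]
  T[2,:] = [+0.1818  -0.5455  +0.0000  -0.4545  -0.3636]
  T[3,:] = [+0.4000  +0.4000  +0.3000  +0.0000  +0.4000]
  T[4,:] = [-0.1111  -0.1111  -0.6667  +0.6667  +0.0000]
|λ(T)| sorted: 1.1504, 0.9751, 0.5437, 0.5437, 0.1038.
spectral radius ρ = 1.1504; 1.1504 > 1, so it fails to converge.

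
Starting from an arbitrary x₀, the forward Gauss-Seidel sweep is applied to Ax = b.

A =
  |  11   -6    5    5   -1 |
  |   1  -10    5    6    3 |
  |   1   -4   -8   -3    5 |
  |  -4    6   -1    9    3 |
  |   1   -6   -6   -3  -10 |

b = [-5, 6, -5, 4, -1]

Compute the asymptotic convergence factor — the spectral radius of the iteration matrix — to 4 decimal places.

Split A = D + L + U, D = diag(11, -10, -8, 9, -10).
T_GS = -(D+L)⁻¹U: row 0 first, T[0,1] = -(-6)/(11) = +0.5455; later rows by forward substitution.
  T[0,:] = [+0.0000 +0.5455 -0.4545 -0.4545 +0.0909]
  T[1,:] = [+0.0000 +0.0545 +0.4545 +0.5545 +0.3091]
  T[2,:] = [+0.0000 +0.0409 -0.2841 -0.7091 +0.4818]
  T[3,:] = [+0.0000 +0.2106 -0.5366 -0.6505 -0.4455]
  T[4,:] = [+0.0000 -0.0659 +0.0133 +0.2424 -0.3318]
moduli |λ_i(T)| = 1.1866, 0.1487, 0.1487, 0.1300, 0.0000.
ρ = 1.1866; 1.1866 > 1 ⇒ diverges.

1.1866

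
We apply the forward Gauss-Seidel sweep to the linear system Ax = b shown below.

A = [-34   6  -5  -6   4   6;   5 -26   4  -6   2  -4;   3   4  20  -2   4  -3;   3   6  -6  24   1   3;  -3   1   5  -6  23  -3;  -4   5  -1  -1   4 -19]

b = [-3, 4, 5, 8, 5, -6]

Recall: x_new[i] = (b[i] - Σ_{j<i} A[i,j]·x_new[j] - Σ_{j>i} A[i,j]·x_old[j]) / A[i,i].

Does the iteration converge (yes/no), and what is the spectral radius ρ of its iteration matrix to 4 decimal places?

yes, ρ = 0.1968

Diagonal D = diag(-34, -26, 20, 24, 23, -19); L, U strict lower/upper.
Gauss-Seidel: T = -(D+L)⁻¹U, row 0 first, T[0,4] = -(4)/(-34) = +0.1176; later rows by forward substitution.
  T[0,:] = [+0.0000, +0.1765, -0.1471, -0.1765, +0.1176, +0.1765]
  T[1,:] = [+0.0000, +0.0339, +0.1256, -0.2647, +0.0995, -0.1199]
  T[2,:] = [+0.0000, -0.0333, -0.0031, +0.1794, -0.2376, +0.1475]
  T[3,:] = [+0.0000, -0.0389, -0.0138, +0.1331, -0.1406, -0.0802]
  T[4,:] = [+0.0000, +0.0186, -0.0276, -0.0158, +0.0260, +0.1057]
  T[5,:] = [+0.0000, -0.0205, +0.0591, -0.0523, +0.0268, -0.0500]
eigenvalue magnitudes: 0.1968, 0.1551, 0.1551, 0.0446, 0.0147, 0.0000.
ρ = 0.1968; 0.1968 < 1, so it converges for any x₀.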